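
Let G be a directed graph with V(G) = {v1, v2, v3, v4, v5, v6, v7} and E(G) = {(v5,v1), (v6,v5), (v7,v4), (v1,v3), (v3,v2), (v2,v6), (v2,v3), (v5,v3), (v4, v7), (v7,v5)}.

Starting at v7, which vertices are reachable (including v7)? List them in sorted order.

Start at v7.
Its neighbours: v4, v5.
Then their neighbours: v1, v3.
Then next layer: v2.
Then next layer: v6.
Every vertex is now reached.

v1, v2, v3, v4, v5, v6, v7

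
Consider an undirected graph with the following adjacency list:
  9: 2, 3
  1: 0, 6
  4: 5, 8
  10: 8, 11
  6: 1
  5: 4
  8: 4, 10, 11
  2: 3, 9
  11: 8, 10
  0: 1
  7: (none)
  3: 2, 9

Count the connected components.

From 0: component {0, 1, 6}.
From 2: component {2, 3, 9}.
From 4: component {4, 5, 8, 10, 11}.
From 7: component {7}.
That's 4 components.

4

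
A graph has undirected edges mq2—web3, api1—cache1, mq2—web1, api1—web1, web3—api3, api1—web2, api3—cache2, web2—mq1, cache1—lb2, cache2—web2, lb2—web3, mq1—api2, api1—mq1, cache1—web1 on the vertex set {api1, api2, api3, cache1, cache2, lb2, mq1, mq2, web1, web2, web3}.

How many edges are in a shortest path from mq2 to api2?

Distance 0: mq2.
Distance 1: web1, web3.
Distance 2: api1, api3, cache1, lb2.
Distance 3: cache2, mq1, web2.
Distance 4: api2 — contains api2.

4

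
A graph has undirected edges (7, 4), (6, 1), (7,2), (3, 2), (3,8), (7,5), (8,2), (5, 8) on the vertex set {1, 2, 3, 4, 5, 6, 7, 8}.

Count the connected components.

2

From 1: component {1, 6}.
From 2: component {2, 3, 4, 5, 7, 8}.
That's 2 components.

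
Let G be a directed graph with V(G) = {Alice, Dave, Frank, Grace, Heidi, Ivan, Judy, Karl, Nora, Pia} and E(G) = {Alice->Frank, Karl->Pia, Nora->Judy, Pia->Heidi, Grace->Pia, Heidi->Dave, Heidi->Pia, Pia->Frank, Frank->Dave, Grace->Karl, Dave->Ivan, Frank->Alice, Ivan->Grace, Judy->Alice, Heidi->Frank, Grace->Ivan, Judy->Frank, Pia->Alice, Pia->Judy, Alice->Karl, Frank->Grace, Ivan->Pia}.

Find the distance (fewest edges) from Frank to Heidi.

Distance 0: Frank.
Distance 1: Alice, Dave, Grace.
Distance 2: Ivan, Karl, Pia.
Distance 3: Heidi, Judy — contains Heidi.

3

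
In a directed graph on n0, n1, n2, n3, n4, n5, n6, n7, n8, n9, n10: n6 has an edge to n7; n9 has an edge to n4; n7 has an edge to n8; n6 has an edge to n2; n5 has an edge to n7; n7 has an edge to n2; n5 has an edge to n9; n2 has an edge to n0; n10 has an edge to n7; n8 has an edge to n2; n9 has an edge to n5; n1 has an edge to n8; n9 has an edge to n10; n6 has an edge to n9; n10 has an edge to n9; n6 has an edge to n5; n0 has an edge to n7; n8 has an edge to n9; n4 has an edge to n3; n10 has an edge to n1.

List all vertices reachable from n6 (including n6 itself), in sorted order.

n0, n1, n2, n3, n4, n5, n6, n7, n8, n9, n10

Start at n6.
Its neighbours: n2, n5, n7, n9.
Then their neighbours: n0, n4, n8, n10.
Then next layer: n1, n3.
Every vertex is now reached.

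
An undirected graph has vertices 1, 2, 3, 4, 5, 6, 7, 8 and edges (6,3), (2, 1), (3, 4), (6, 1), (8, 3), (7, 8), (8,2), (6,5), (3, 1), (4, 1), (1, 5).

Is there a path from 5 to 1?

Explore from 5.
Distance 1: reach 1, 6.
Found 1.

Yes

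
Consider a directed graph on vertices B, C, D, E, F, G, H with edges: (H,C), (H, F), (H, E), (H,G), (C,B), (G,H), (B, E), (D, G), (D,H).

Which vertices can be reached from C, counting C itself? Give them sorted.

Start at C.
Its neighbours: B.
Then their neighbours: E.
Nothing further is reachable.

B, C, E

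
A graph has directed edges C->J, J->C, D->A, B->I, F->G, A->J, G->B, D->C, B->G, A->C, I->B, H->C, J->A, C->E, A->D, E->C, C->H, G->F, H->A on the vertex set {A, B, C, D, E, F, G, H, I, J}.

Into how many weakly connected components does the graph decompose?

From A: component {A, C, D, E, H, J}.
From B: component {B, F, G, I}.
That's 2 components.

2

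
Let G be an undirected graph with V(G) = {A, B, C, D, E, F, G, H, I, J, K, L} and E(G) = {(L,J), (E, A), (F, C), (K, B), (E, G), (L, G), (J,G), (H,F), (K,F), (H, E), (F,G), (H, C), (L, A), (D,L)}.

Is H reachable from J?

Yes

Explore from J.
Distance 1: reach G, L.
Distance 2: reach A, D, E, F.
Distance 3: reach C, H, K.
Found H.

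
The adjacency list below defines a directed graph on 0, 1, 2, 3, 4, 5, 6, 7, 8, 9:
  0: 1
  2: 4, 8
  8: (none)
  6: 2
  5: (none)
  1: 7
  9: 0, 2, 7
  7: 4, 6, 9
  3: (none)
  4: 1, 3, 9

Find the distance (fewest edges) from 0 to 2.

4

Distance 0: 0.
Distance 1: 1.
Distance 2: 7.
Distance 3: 4, 6, 9.
Distance 4: 2, 3 — contains 2.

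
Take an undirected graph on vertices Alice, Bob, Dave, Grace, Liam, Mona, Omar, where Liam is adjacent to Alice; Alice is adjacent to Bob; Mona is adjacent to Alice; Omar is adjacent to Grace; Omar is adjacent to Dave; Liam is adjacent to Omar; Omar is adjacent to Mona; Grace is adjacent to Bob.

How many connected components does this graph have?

From Alice: component {Alice, Bob, Dave, Grace, Liam, Mona, Omar}.
That's 1 component.

1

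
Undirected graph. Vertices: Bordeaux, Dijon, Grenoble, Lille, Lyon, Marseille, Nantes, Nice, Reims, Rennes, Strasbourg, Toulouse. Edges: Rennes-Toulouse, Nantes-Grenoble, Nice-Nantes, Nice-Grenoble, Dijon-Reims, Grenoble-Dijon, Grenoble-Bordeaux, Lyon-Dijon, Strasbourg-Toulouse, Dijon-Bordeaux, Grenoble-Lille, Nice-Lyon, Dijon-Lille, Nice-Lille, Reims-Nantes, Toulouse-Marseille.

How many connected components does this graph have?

From Bordeaux: component {Bordeaux, Dijon, Grenoble, Lille, Lyon, Nantes, Nice, Reims}.
From Marseille: component {Marseille, Rennes, Strasbourg, Toulouse}.
That's 2 components.

2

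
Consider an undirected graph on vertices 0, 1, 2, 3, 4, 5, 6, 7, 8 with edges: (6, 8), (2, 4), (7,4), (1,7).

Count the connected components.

From 0: component {0}.
From 1: component {1, 2, 4, 7}.
From 3: component {3}.
From 5: component {5}.
From 6: component {6, 8}.
That's 5 components.

5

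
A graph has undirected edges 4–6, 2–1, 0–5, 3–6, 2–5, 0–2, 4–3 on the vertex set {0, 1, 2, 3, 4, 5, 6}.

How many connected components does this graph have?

2

From 0: component {0, 1, 2, 5}.
From 3: component {3, 4, 6}.
That's 2 components.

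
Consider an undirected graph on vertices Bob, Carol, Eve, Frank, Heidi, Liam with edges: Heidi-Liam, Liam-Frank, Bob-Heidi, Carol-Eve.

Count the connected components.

From Bob: component {Bob, Frank, Heidi, Liam}.
From Carol: component {Carol, Eve}.
That's 2 components.

2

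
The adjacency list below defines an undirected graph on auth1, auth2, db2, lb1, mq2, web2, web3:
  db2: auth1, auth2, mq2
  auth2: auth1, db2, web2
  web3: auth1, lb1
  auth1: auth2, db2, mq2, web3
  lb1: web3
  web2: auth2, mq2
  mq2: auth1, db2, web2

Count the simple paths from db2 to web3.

5

db2–auth1–web3
db2–auth2–auth1–web3
db2–auth2–web2–mq2–auth1–web3
db2–mq2–auth1–web3
db2–mq2–web2–auth2–auth1–web3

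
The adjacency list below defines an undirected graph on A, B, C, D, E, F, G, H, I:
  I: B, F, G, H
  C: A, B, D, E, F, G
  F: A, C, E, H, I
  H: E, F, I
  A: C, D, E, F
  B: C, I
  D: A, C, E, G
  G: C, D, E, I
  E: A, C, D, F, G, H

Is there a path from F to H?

Explore from F.
Distance 1: reach A, C, E, H, I.
Found H.

Yes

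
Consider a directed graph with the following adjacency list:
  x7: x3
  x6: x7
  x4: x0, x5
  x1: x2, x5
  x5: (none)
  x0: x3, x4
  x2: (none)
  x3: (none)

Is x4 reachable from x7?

Explore from x7.
Distance 1: reach x3.
The search from x7 is exhausted; no directed path reaches x4.

No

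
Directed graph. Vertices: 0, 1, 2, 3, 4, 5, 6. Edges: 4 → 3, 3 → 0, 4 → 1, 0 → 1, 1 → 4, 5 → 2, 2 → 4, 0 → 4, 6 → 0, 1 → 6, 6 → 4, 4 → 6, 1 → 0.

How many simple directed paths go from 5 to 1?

3

5→2→4→1
5→2→4→3→0→1
5→2→4→6→0→1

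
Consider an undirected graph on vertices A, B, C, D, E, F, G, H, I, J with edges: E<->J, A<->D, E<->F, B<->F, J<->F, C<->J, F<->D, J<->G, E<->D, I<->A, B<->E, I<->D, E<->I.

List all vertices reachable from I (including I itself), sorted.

A, B, C, D, E, F, G, I, J

Start at I.
Its neighbours: A, D, E.
Then their neighbours: B, F, J.
Then next layer: C, G.
Nothing further is reachable.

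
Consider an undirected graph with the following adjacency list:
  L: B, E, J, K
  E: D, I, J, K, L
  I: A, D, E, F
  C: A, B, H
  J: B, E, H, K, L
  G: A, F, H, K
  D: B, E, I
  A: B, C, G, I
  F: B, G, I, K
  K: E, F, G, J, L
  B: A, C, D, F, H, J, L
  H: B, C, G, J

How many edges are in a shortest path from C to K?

Distance 0: C.
Distance 1: A, B, H.
Distance 2: D, F, G, I, J, L.
Distance 3: E, K — contains K.

3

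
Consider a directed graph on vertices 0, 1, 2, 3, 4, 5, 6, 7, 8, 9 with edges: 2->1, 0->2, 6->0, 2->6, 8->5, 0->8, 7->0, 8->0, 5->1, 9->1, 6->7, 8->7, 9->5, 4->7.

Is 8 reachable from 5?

No

Explore from 5.
Distance 1: reach 1.
The search from 5 is exhausted; no directed path reaches 8.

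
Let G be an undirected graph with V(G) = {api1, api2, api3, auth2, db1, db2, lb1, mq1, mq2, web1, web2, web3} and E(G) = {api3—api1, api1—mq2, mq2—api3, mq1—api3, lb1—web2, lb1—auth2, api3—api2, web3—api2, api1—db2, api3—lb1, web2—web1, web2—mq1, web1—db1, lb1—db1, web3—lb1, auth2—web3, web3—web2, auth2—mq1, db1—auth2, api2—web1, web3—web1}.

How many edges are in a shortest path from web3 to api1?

Distance 0: web3.
Distance 1: api2, auth2, lb1, web1, web2.
Distance 2: api3, db1, mq1.
Distance 3: api1, mq2 — contains api1.

3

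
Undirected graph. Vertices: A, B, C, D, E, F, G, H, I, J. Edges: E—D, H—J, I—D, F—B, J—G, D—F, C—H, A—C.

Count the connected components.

2

From A: component {A, C, G, H, J}.
From B: component {B, D, E, F, I}.
That's 2 components.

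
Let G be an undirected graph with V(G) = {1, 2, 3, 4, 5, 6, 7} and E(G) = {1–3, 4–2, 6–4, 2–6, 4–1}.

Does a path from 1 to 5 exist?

No

Explore from 1.
Distance 1: reach 3, 4.
Distance 2: reach 2, 6.
The search is exhausted without reaching 5; it lies in a different component.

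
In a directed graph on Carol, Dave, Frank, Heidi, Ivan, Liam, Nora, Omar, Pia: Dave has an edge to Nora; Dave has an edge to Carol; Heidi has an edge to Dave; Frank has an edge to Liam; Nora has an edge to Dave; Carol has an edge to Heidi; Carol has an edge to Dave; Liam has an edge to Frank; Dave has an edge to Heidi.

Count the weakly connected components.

5

From Carol: component {Carol, Dave, Heidi, Nora}.
From Frank: component {Frank, Liam}.
From Ivan: component {Ivan}.
From Omar: component {Omar}.
From Pia: component {Pia}.
That's 5 components.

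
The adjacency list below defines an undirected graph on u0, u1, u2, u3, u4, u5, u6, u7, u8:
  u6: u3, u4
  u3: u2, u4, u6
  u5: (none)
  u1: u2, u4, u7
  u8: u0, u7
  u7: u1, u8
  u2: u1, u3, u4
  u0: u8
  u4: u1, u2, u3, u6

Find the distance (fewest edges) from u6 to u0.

5

Distance 0: u6.
Distance 1: u3, u4.
Distance 2: u1, u2.
Distance 3: u7.
Distance 4: u8.
Distance 5: u0 — contains u0.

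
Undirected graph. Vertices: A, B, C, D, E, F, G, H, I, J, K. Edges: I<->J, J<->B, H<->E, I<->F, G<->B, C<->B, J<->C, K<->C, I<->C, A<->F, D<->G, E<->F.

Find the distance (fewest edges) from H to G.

Distance 0: H.
Distance 1: E.
Distance 2: F.
Distance 3: A, I.
Distance 4: C, J.
Distance 5: B, K.
Distance 6: G — contains G.

6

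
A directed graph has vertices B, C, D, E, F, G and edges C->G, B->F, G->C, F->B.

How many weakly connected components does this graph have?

4

From B: component {B, F}.
From C: component {C, G}.
From D: component {D}.
From E: component {E}.
That's 4 components.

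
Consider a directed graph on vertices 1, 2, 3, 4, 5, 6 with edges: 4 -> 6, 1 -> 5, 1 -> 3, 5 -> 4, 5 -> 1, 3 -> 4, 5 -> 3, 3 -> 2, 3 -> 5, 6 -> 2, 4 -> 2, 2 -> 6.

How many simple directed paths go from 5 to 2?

8

5→1→3→2
5→1→3→4→2
5→1→3→4→6→2
5→3→2
5→3→4→2
5→3→4→6→2
5→4→2
5→4→6→2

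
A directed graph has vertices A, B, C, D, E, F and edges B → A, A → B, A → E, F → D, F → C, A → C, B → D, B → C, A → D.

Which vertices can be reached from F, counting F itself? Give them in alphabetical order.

C, D, F

Start at F.
Its neighbours: C, D.
Nothing further is reachable.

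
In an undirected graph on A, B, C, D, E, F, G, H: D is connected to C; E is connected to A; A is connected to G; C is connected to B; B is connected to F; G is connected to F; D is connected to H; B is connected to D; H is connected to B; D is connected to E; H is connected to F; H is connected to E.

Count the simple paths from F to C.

17

F–B–C
F–B–D–C
F–B–H–D–C
F–B–H–E–D–C
F–G–A–E–D–B–C
F–G–A–E–D–C
F–G–A–E–D–H–B–C
F–G–A–E–H–B–C
... and 9 more.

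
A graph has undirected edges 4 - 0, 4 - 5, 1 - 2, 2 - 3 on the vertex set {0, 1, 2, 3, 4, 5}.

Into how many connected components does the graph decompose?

From 0: component {0, 4, 5}.
From 1: component {1, 2, 3}.
That's 2 components.

2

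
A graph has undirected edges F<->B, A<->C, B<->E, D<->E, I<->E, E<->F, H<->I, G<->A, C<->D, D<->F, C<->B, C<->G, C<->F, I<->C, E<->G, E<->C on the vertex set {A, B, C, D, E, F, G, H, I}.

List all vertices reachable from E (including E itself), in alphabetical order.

Start at E.
Its neighbours: B, C, D, F, G, I.
Then their neighbours: A, H.
Every vertex is now reached.

A, B, C, D, E, F, G, H, I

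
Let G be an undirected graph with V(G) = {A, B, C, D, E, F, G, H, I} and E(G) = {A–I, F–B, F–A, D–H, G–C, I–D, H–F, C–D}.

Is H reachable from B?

Yes

Explore from B.
Distance 1: reach F.
Distance 2: reach A, H.
Found H.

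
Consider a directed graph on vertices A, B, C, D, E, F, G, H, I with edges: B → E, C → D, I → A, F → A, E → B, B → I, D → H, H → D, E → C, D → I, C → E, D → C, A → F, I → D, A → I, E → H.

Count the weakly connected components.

2

From A: component {A, B, C, D, E, F, H, I}.
From G: component {G}.
That's 2 components.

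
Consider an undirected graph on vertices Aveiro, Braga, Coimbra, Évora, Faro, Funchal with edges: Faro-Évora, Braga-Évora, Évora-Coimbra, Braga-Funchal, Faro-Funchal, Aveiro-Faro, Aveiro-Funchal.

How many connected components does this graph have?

1

From Aveiro: component {Aveiro, Braga, Coimbra, Évora, Faro, Funchal}.
That's 1 component.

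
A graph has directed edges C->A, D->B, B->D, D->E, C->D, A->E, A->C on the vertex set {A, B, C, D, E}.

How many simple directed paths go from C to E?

C→A→E
C→D→E

2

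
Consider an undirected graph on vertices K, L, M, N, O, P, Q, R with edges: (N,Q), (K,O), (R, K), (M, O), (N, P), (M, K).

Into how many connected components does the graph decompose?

3

From K: component {K, M, O, R}.
From L: component {L}.
From N: component {N, P, Q}.
That's 3 components.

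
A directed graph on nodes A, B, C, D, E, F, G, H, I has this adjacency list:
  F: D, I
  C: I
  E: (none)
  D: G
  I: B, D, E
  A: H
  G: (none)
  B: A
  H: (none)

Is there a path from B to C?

No

Explore from B.
Distance 1: reach A.
Distance 2: reach H.
The search from B is exhausted; no directed path reaches C.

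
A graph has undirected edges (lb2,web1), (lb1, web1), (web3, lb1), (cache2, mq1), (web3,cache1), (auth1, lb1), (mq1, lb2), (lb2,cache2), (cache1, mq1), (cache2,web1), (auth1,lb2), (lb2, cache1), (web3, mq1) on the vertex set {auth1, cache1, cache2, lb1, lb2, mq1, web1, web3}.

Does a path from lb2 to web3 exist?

Explore from lb2.
Distance 1: reach auth1, cache1, cache2, mq1, web1.
Distance 2: reach lb1, web3.
Found web3.

Yes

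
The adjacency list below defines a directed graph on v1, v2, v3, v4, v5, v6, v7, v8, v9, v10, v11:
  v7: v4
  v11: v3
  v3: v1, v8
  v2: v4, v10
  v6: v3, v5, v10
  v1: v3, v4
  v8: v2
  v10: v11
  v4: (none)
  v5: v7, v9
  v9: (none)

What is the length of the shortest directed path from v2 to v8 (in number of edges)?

4

Distance 0: v2.
Distance 1: v4, v10.
Distance 2: v11.
Distance 3: v3.
Distance 4: v1, v8 — contains v8.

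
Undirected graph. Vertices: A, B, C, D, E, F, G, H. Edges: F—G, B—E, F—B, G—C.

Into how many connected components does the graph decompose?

From A: component {A}.
From B: component {B, C, E, F, G}.
From D: component {D}.
From H: component {H}.
That's 4 components.

4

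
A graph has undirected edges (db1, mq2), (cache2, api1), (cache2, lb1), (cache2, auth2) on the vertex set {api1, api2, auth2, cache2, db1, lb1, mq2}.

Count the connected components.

3

From api1: component {api1, auth2, cache2, lb1}.
From api2: component {api2}.
From db1: component {db1, mq2}.
That's 3 components.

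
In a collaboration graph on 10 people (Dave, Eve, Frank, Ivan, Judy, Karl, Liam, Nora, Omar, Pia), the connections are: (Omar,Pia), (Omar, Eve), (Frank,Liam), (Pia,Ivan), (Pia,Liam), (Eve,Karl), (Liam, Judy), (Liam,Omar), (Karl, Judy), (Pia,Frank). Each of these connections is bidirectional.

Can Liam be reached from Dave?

No

Dave has no edges, so nothing is reachable from it.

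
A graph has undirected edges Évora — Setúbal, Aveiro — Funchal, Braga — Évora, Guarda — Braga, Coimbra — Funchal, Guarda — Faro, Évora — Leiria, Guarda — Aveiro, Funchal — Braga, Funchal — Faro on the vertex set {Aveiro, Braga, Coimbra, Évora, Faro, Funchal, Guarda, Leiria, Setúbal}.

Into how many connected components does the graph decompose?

From Aveiro: component {Aveiro, Braga, Coimbra, Évora, Faro, Funchal, Guarda, Leiria, Setúbal}.
That's 1 component.

1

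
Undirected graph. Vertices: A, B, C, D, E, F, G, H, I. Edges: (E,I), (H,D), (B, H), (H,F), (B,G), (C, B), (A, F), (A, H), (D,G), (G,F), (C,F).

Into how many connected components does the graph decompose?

From A: component {A, B, C, D, F, G, H}.
From E: component {E, I}.
That's 2 components.

2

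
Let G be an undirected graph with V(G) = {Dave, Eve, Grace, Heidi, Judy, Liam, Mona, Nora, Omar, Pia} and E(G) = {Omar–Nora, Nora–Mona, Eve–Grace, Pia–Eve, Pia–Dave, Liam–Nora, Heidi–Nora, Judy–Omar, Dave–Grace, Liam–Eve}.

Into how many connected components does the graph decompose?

1

From Dave: component {Dave, Eve, Grace, Heidi, Judy, Liam, Mona, Nora, Omar, Pia}.
That's 1 component.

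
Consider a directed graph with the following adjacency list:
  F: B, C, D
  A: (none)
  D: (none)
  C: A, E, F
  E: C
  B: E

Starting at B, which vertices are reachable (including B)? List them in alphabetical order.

A, B, C, D, E, F

Start at B.
Its neighbours: E.
Then their neighbours: C.
Then next layer: A, F.
Then next layer: D.
Every vertex is now reached.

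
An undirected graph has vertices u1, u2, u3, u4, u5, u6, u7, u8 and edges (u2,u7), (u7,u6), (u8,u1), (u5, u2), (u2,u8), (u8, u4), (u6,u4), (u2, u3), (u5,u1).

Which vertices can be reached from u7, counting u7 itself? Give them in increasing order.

u1, u2, u3, u4, u5, u6, u7, u8

Start at u7.
Its neighbours: u2, u6.
Then their neighbours: u3, u4, u5, u8.
Then next layer: u1.
Every vertex is now reached.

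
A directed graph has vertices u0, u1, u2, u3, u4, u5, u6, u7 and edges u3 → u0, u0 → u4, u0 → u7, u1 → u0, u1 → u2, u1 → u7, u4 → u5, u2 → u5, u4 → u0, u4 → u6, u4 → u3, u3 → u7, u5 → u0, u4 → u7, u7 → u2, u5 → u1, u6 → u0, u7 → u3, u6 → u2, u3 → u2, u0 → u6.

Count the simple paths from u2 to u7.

u2→u5→u0→u4→u3→u7
u2→u5→u0→u4→u7
u2→u5→u0→u7
u2→u5→u1→u0→u4→u3→u7
u2→u5→u1→u0→u4→u7
u2→u5→u1→u0→u7
u2→u5→u1→u7

7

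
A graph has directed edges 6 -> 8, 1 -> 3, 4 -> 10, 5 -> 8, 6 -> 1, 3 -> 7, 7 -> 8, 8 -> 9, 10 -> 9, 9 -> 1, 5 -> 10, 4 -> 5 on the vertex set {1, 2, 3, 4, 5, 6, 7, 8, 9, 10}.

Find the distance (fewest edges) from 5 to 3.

4

Distance 0: 5.
Distance 1: 8, 10.
Distance 2: 9.
Distance 3: 1.
Distance 4: 3 — contains 3.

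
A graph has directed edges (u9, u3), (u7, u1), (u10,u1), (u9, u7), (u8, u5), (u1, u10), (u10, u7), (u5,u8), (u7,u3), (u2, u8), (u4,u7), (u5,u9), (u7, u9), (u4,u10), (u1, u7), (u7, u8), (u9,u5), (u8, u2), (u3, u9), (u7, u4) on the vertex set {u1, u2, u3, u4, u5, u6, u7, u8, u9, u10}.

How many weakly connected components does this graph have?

2

From u1: component {u1, u2, u3, u4, u5, u7, u8, u9, u10}.
From u6: component {u6}.
That's 2 components.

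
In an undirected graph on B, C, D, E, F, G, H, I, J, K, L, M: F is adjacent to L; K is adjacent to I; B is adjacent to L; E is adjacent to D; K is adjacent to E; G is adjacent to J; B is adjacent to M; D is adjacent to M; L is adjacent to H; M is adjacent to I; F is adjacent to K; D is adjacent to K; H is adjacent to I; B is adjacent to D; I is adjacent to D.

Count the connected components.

3

From B: component {B, D, E, F, H, I, K, L, M}.
From C: component {C}.
From G: component {G, J}.
That's 3 components.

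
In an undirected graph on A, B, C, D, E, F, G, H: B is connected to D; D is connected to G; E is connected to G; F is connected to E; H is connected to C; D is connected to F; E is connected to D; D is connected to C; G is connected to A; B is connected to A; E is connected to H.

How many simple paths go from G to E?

G–A–B–D–C–H–E
G–A–B–D–E
G–A–B–D–F–E
G–D–C–H–E
G–D–E
G–D–F–E
G–E

7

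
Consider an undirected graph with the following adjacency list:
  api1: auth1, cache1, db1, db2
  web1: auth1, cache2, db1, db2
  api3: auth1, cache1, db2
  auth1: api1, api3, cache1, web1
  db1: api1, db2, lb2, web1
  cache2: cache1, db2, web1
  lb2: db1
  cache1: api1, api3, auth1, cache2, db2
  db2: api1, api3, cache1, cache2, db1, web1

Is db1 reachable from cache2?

Yes

Explore from cache2.
Distance 1: reach cache1, db2, web1.
Distance 2: reach api1, api3, auth1, db1.
Found db1.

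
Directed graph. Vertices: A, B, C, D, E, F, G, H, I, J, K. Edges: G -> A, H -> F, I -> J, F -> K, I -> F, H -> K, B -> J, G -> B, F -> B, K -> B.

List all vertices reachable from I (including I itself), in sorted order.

Start at I.
Its neighbours: F, J.
Then their neighbours: B, K.
Nothing further is reachable.

B, F, I, J, K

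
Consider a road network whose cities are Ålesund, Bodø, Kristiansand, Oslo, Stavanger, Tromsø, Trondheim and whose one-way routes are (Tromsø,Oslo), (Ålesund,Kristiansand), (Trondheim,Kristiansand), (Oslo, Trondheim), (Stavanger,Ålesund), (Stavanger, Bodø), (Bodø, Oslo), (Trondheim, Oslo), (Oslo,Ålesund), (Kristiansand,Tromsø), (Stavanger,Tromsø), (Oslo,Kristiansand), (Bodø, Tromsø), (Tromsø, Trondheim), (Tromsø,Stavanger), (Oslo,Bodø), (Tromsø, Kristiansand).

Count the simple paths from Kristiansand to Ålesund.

Kristiansand→Tromsø→Oslo→Ålesund
Kristiansand→Tromsø→Stavanger→Ålesund
Kristiansand→Tromsø→Stavanger→Bodø→Oslo→Ålesund
Kristiansand→Tromsø→Trondheim→Oslo→Ålesund

4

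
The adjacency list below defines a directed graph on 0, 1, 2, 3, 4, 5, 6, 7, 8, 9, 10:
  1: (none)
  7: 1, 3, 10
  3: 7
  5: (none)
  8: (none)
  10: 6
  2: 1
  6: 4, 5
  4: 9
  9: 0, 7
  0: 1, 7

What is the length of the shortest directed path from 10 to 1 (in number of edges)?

5

Distance 0: 10.
Distance 1: 6.
Distance 2: 4, 5.
Distance 3: 9.
Distance 4: 0, 7.
Distance 5: 1, 3 — contains 1.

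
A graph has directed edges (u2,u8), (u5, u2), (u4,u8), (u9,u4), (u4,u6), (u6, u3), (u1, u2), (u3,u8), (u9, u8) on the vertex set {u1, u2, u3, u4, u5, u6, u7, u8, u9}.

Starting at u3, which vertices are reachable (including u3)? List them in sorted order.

u3, u8

Start at u3.
Its neighbours: u8.
Nothing further is reachable.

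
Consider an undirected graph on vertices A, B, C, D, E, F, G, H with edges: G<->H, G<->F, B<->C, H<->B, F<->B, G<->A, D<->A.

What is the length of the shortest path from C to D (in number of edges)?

5

Distance 0: C.
Distance 1: B.
Distance 2: F, H.
Distance 3: G.
Distance 4: A.
Distance 5: D — contains D.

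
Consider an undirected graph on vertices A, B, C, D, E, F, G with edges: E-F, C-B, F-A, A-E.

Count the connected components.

From A: component {A, E, F}.
From B: component {B, C}.
From D: component {D}.
From G: component {G}.
That's 4 components.

4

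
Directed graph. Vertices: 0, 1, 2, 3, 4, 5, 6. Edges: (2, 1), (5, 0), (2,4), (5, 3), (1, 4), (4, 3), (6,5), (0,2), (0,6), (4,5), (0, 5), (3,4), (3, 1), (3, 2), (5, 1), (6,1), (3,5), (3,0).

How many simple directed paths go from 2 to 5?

2→1→4→3→0→5
2→1→4→3→0→6→5
2→1→4→3→5
2→1→4→5
2→4→3→0→5
2→4→3→0→6→5
2→4→3→5
2→4→5

8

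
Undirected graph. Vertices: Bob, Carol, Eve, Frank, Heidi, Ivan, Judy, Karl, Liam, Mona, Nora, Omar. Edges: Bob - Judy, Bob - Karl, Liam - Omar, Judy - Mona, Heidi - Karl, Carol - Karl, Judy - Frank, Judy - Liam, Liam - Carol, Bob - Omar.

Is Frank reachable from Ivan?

Ivan has no edges, so nothing is reachable from it.

No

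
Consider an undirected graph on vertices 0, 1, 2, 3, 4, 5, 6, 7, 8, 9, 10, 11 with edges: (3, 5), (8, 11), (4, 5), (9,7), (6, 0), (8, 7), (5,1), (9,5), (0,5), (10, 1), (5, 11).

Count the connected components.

From 0: component {0, 1, 3, 4, 5, 6, 7, 8, 9, 10, 11}.
From 2: component {2}.
That's 2 components.

2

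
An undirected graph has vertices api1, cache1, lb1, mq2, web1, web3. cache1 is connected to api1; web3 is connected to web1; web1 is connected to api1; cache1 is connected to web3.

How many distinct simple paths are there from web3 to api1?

2

web3–cache1–api1
web3–web1–api1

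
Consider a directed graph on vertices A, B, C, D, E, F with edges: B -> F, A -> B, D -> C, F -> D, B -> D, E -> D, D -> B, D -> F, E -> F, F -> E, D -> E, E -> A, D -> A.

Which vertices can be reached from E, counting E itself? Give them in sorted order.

A, B, C, D, E, F

Start at E.
Its neighbours: A, D, F.
Then their neighbours: B, C.
Every vertex is now reached.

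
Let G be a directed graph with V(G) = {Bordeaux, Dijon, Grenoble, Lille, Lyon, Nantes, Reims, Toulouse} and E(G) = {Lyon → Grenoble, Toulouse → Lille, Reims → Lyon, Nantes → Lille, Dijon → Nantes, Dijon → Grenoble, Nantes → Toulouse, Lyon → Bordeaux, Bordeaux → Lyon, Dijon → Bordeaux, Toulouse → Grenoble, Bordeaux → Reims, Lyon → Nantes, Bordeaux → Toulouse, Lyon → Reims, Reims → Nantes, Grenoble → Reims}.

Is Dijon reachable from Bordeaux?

Explore from Bordeaux.
Distance 1: reach Lyon, Reims, Toulouse.
Distance 2: reach Grenoble, Lille, Nantes.
The search from Bordeaux is exhausted; no directed path reaches Dijon.

No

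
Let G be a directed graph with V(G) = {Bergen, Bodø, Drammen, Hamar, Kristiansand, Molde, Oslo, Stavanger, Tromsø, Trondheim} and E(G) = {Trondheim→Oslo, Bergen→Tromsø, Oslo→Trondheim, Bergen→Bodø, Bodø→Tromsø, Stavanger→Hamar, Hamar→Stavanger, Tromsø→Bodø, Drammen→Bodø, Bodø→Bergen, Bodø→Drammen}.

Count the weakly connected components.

From Bergen: component {Bergen, Bodø, Drammen, Tromsø}.
From Hamar: component {Hamar, Stavanger}.
From Kristiansand: component {Kristiansand}.
From Molde: component {Molde}.
From Oslo: component {Oslo, Trondheim}.
That's 5 components.

5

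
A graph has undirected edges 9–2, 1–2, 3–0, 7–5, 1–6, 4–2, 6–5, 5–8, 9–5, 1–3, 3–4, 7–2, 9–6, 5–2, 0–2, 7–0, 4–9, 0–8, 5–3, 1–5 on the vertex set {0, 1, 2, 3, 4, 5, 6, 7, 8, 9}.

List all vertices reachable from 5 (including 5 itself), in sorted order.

Start at 5.
Its neighbours: 1, 2, 3, 6, 7, 8, 9.
Then their neighbours: 0, 4.
Every vertex is now reached.

0, 1, 2, 3, 4, 5, 6, 7, 8, 9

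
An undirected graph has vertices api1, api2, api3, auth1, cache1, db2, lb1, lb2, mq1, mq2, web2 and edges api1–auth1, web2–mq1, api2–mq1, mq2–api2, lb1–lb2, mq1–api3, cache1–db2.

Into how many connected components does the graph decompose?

From api1: component {api1, auth1}.
From api2: component {api2, api3, mq1, mq2, web2}.
From cache1: component {cache1, db2}.
From lb1: component {lb1, lb2}.
That's 4 components.

4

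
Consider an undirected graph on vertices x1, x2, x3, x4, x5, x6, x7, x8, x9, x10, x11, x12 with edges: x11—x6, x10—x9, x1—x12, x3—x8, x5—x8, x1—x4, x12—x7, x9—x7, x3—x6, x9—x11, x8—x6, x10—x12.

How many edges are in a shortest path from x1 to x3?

Distance 0: x1.
Distance 1: x4, x12.
Distance 2: x7, x10.
Distance 3: x9.
Distance 4: x11.
Distance 5: x6.
Distance 6: x3, x8 — contains x3.

6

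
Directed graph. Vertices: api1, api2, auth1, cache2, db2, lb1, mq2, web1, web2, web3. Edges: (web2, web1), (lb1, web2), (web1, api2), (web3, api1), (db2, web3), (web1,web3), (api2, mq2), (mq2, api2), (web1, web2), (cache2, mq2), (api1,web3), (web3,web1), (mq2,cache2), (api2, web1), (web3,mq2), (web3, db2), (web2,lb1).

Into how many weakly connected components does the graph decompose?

2

From api1: component {api1, api2, cache2, db2, lb1, mq2, web1, web2, web3}.
From auth1: component {auth1}.
That's 2 components.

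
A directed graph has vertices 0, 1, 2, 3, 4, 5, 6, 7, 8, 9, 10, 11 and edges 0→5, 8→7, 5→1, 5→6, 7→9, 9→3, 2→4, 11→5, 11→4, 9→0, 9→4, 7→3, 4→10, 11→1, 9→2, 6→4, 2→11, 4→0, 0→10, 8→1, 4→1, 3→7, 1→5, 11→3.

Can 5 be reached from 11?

Explore from 11.
Distance 1: reach 1, 3, 4, 5.
Found 5.

Yes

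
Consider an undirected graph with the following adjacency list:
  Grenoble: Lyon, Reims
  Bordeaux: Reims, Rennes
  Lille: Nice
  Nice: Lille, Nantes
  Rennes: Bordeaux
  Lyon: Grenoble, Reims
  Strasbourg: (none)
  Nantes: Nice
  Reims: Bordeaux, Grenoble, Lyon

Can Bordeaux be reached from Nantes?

Explore from Nantes.
Distance 1: reach Nice.
Distance 2: reach Lille.
The search is exhausted without reaching Bordeaux; it lies in a different component.

No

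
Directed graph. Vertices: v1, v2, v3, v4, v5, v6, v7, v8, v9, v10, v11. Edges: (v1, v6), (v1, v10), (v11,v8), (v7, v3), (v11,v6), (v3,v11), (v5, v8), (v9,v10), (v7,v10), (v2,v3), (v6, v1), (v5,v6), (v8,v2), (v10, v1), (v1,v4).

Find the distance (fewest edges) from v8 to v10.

6

Distance 0: v8.
Distance 1: v2.
Distance 2: v3.
Distance 3: v11.
Distance 4: v6.
Distance 5: v1.
Distance 6: v4, v10 — contains v10.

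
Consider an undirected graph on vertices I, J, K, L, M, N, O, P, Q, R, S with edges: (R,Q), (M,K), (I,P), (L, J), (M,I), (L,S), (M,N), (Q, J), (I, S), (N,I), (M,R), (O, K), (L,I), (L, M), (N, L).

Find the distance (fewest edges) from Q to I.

3

Distance 0: Q.
Distance 1: J, R.
Distance 2: L, M.
Distance 3: I, K, N, S — contains I.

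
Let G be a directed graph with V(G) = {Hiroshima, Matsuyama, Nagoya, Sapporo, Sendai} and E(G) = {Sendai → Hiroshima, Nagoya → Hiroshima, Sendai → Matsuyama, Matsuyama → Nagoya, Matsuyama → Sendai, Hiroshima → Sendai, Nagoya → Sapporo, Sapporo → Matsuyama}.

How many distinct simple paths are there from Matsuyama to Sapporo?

1

Matsuyama→Nagoya→Sapporo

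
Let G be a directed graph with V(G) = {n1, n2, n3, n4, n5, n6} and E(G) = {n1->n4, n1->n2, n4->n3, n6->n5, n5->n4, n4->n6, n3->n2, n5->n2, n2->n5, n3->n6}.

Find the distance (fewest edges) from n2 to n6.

Distance 0: n2.
Distance 1: n5.
Distance 2: n4.
Distance 3: n3, n6 — contains n6.

3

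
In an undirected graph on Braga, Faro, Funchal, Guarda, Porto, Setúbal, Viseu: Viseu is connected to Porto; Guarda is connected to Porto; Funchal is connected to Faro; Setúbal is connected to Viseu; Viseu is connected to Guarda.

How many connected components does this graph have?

From Braga: component {Braga}.
From Faro: component {Faro, Funchal}.
From Guarda: component {Guarda, Porto, Setúbal, Viseu}.
That's 3 components.

3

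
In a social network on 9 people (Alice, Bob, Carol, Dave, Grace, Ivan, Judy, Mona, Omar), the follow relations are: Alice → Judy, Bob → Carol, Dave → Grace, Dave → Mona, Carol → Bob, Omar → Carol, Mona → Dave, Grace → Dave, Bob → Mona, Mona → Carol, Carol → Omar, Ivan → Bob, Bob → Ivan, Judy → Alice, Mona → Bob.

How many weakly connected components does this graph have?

From Alice: component {Alice, Judy}.
From Bob: component {Bob, Carol, Dave, Grace, Ivan, Mona, Omar}.
That's 2 components.

2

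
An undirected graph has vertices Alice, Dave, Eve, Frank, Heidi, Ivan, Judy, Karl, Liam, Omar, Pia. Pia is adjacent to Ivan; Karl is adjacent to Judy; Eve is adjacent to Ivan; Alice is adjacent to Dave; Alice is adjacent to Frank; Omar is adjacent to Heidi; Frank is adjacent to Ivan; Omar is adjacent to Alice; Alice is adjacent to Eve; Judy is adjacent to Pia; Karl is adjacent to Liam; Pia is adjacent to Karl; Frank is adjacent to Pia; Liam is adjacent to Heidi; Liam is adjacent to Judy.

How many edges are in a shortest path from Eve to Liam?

4

Distance 0: Eve.
Distance 1: Alice, Ivan.
Distance 2: Dave, Frank, Omar, Pia.
Distance 3: Heidi, Judy, Karl.
Distance 4: Liam — contains Liam.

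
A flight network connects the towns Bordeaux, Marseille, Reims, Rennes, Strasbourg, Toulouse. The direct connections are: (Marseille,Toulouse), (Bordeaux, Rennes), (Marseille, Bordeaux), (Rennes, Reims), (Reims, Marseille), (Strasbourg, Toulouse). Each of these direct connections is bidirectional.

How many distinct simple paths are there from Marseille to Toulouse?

Marseille–Toulouse

1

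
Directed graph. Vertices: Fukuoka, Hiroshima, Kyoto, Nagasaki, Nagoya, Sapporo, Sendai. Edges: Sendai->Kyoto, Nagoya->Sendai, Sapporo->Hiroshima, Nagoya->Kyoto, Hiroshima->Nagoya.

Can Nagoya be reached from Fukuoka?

No

Fukuoka has no outgoing edges, so nothing is reachable from it.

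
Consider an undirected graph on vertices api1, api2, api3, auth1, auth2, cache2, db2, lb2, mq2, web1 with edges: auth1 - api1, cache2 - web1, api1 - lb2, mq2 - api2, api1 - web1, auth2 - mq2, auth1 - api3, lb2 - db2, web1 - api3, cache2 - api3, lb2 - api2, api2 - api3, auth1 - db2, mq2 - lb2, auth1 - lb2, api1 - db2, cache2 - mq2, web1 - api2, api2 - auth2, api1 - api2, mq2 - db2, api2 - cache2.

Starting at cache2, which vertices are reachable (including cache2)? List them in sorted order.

api1, api2, api3, auth1, auth2, cache2, db2, lb2, mq2, web1

Start at cache2.
Its neighbours: api2, api3, mq2, web1.
Then their neighbours: api1, auth1, auth2, db2, lb2.
Every vertex is now reached.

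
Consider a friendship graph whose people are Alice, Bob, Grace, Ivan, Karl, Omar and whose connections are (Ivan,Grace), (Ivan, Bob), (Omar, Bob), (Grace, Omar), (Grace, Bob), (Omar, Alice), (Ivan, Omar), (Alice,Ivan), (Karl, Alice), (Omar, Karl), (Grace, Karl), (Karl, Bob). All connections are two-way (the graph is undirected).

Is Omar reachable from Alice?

Explore from Alice.
Distance 1: reach Ivan, Karl, Omar.
Found Omar.

Yes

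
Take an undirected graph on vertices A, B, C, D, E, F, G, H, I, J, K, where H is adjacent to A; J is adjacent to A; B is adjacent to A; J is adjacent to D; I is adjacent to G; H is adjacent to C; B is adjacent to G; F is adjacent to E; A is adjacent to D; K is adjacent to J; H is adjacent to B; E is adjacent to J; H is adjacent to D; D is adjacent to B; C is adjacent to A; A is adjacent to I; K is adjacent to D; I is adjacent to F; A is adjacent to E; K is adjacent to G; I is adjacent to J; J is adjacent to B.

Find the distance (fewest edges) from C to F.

Distance 0: C.
Distance 1: A, H.
Distance 2: B, D, E, I, J.
Distance 3: F, G, K — contains F.

3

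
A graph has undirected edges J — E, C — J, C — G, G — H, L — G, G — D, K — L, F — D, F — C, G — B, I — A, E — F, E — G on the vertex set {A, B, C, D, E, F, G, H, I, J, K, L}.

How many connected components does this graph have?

From A: component {A, I}.
From B: component {B, C, D, E, F, G, H, J, K, L}.
That's 2 components.

2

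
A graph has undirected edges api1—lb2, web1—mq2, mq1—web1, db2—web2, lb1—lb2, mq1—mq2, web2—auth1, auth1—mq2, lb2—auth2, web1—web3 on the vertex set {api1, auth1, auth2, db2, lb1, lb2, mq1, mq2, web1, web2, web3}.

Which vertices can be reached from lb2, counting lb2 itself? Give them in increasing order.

Start at lb2.
Its neighbours: api1, auth2, lb1.
Nothing further is reachable.

api1, auth2, lb1, lb2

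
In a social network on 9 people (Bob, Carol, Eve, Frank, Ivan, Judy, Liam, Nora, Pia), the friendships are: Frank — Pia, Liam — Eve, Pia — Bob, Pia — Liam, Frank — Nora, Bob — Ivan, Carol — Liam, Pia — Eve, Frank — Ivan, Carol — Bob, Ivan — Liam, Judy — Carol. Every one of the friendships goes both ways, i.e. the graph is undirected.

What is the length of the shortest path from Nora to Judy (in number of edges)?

5

Distance 0: Nora.
Distance 1: Frank.
Distance 2: Ivan, Pia.
Distance 3: Bob, Eve, Liam.
Distance 4: Carol.
Distance 5: Judy — contains Judy.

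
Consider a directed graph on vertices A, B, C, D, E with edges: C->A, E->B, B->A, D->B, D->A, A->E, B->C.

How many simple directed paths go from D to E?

D→A→E
D→B→A→E
D→B→C→A→E

3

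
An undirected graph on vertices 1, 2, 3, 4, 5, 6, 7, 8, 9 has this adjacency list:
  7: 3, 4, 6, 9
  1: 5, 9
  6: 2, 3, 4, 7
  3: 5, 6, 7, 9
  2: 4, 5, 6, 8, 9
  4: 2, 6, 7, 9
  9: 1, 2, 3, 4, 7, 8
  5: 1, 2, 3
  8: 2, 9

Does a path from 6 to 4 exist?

Yes

Explore from 6.
Distance 1: reach 2, 3, 4, 7.
Found 4.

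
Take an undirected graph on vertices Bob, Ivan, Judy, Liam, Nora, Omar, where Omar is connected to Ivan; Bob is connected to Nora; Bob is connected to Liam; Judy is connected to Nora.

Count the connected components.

2

From Bob: component {Bob, Judy, Liam, Nora}.
From Ivan: component {Ivan, Omar}.
That's 2 components.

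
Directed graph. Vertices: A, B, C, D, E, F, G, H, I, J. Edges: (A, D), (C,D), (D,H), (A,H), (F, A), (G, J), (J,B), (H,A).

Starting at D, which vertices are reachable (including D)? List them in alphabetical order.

Start at D.
Its neighbours: H.
Then their neighbours: A.
Nothing further is reachable.

A, D, H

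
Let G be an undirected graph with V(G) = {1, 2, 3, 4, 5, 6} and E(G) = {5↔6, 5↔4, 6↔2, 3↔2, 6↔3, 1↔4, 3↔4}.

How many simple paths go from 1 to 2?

4

1–4–3–2
1–4–3–6–2
1–4–5–6–2
1–4–5–6–3–2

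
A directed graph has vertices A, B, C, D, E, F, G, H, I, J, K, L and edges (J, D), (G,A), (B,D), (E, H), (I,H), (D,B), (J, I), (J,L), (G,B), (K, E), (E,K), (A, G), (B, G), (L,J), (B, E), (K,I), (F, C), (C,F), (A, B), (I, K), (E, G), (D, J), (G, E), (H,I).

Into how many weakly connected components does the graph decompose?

2

From A: component {A, B, D, E, G, H, I, J, K, L}.
From C: component {C, F}.
That's 2 components.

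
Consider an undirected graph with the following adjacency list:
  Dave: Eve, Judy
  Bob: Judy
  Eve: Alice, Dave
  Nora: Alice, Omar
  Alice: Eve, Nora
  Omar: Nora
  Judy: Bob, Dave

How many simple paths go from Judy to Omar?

Judy–Dave–Eve–Alice–Nora–Omar

1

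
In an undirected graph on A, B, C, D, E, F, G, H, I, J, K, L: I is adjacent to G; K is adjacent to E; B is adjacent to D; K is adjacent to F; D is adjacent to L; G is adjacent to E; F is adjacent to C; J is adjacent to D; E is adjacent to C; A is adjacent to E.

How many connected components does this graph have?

From A: component {A, C, E, F, G, I, K}.
From B: component {B, D, J, L}.
From H: component {H}.
That's 3 components.

3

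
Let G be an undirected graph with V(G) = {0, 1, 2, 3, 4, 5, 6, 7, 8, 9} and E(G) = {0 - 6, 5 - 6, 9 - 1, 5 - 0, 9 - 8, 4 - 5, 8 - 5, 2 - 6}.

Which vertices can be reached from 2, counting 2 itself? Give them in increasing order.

0, 1, 2, 4, 5, 6, 8, 9

Start at 2.
Its neighbours: 6.
Then their neighbours: 0, 5.
Then next layer: 4, 8.
Then next layer: 9.
Then next layer: 1.
Nothing further is reachable.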